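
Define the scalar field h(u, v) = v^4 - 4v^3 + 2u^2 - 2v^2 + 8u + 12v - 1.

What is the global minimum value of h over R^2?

-18

h(u,v) separates as P(u) + Q(v) − 1, so its minimum is min P + min Q − 1.
P'(u) = 4u + 8 vanishes at u ∈ {-2}; Q'(v) = 4(v - 3)(v - 1)(v + 1) vanishes at v ∈ {-1, 1, 3}.
Local minima of P (where P''>0): P(-2)=-8. Local minima of Q: Q(-1)=-9, Q(3)=-9.
So the global minimum of h is P(-2) + Q(-1) − 1 = -8 − 9 − 1 = -18, attained at (-2, -1).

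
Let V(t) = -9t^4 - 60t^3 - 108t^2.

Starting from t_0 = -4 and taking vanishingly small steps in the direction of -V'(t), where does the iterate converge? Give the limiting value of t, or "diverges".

diverges

V'(t) = -36t(t + 2)(t + 3), so V'(-4) = 288.
Gradient descent moves in the -V' direction, i.e. t is decreasing.
There is no critical point below t=-4, and V' keeps the same sign, so the iterate runs off to −∞.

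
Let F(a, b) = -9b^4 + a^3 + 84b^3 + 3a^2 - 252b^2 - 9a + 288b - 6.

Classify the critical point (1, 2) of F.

local minimum

The mixed partial ∂²F/∂a∂b is 0, so the Hessian at any point is diag(F_aa, F_bb) = diag(6(a + 1), 36(-3b^2 + 14b - 14)).
At (1, 2): H = diag(12, 72).
Both eigenvalues are positive, so H is positive definite: a local minimum.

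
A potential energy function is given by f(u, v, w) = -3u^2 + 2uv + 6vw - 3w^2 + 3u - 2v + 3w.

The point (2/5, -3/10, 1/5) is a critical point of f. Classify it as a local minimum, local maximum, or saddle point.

The Hessian is constant: H = [[-6, 2, 0], [2, 0, 6], [0, 6, -6]].
Leading principal minors: Δ₁ = -6, Δ₂ = -4, Δ₃ = 240.
The minors fit neither the all-positive nor the alternating-sign pattern, so H is indefinite: a saddle point.

saddle point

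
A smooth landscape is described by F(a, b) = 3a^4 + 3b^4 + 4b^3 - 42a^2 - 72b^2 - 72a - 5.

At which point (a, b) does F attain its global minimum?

F(a,b) separates as P(a) + Q(b) − 5, so its minimum is min P + min Q − 5.
P'(a) = 12(a - 3)(a + 1)(a + 2) vanishes at a ∈ {-2, -1, 3}; Q'(b) = 12b(b - 3)(b + 4) vanishes at b ∈ {-4, 0, 3}.
Local minima of P (where P''>0): P(-2)=24, P(3)=-351. Local minima of Q: Q(-4)=-640, Q(3)=-297.
So the global minimum of F is P(3) + Q(-4) − 5 = -351 − 640 − 5 = -996, attained at (3, -4).

(3, -4)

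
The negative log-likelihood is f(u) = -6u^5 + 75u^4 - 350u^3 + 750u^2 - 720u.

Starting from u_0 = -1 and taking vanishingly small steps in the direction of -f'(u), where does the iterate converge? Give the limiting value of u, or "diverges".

1

f'(u) = -30(u - 4)(u - 3)(u - 2)(u - 1), so f'(-1) = -3600.
Gradient descent moves in the -f' direction, i.e. u is increasing.
The nearest critical point in that direction is u = 1, where f'' = 180 > 0 (a local minimum). The iterate converges there.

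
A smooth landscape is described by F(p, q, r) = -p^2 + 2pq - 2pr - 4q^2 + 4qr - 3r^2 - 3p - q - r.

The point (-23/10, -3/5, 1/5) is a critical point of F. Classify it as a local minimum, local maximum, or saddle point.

The Hessian is constant: H = [[-2, 2, -2], [2, -8, 4], [-2, 4, -6]].
Leading principal minors: Δ₁ = -2, Δ₂ = 12, Δ₃ = -40.
The minors alternate sign starting negative (−, +, −), so H is negative definite: a local maximum.

local maximum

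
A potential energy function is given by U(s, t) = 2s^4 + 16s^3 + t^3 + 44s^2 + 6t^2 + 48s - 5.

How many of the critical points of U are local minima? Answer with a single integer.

2

U separates as a function of s plus a function of t, so ∇U=0 decouples.
∂U/∂s = 8(s + 1)(s + 2)(s + 3) = 0 at s ∈ {-3, -2, -1}; ∂U/∂t = 3t(t + 4) = 0 at t ∈ {-4, 0}.
The Hessian is diagonal: diag(U_ss, U_tt). Second derivatives: U_ss(-3)=16, U_ss(-2)=-8, U_ss(-1)=16; U_tt(-4)=-12, U_tt(0)=12.
Local minima occur where both diagonal entries positive: (-3, 0), (-1, 0). Count: 2.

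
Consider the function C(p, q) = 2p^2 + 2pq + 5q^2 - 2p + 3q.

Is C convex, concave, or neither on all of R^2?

C is quadratic, so its Hessian is the constant matrix H = [[4, 2], [2, 10]].
det(H) = 36, tr(H) = 14.
det(H) > 0 and tr(H) > 0, so H is positive definite everywhere: convex.

convex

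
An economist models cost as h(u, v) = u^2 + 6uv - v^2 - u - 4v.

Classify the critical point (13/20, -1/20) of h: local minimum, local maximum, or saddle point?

The Hessian of h is constant: H = [[2, 6], [6, -2]].
det(H) = 2·(-2) − 6² = -40.
Since det(H) < 0, H is indefinite and the critical point is a saddle point.

saddle point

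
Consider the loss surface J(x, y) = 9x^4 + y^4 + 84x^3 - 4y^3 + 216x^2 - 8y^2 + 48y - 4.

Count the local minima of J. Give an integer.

4

J separates as a function of x plus a function of y, so ∇J=0 decouples.
∂J/∂x = 36x(x + 3)(x + 4) = 0 at x ∈ {-4, -3, 0}; ∂J/∂y = 4(y - 3)(y - 2)(y + 2) = 0 at y ∈ {-2, 2, 3}.
The Hessian is diagonal: diag(J_xx, J_yy). Second derivatives: J_xx(-4)=144, J_xx(-3)=-108, J_xx(0)=432; J_yy(-2)=80, J_yy(2)=-16, J_yy(3)=20.
Local minima occur where both diagonal entries positive: (-4, -2), (-4, 3), (0, -2), (0, 3). Count: 4.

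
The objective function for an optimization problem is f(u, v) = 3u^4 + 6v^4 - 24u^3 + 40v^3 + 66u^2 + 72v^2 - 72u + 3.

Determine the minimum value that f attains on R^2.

f(u,v) separates as P(u) + Q(v) + 3, so its minimum is min P + min Q + 3.
P'(u) = 12(u - 3)(u - 2)(u - 1) vanishes at u ∈ {1, 2, 3}; Q'(v) = 24v(v + 2)(v + 3) vanishes at v ∈ {-3, -2, 0}.
Local minima of P (where P''>0): P(1)=-27, P(3)=-27. Local minima of Q: Q(-3)=54, Q(0)=0.
So the global minimum of f is P(1) + Q(0) + 3 = -27 + 0 + 3 = -24, attained at (1, 0).

-24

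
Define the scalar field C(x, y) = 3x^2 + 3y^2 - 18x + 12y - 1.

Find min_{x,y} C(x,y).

C(x,y) separates as P(x) + Q(y) − 1, so its minimum is min P + min Q − 1.
P'(x) = 6x - 18 vanishes at x ∈ {3}; Q'(y) = 6y + 12 vanishes at y ∈ {-2}.
Local minima of P (where P''>0): P(3)=-27. Local minima of Q: Q(-2)=-12.
So the global minimum of C is P(3) + Q(-2) − 1 = -27 − 12 − 1 = -40, attained at (3, -2).

-40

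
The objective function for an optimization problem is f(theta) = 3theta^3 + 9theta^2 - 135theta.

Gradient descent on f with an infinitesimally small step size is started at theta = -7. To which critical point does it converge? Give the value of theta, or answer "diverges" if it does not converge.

f'(theta) = 9(theta - 3)(theta + 5), so f'(-7) = 180.
Gradient descent moves in the -f' direction, i.e. theta is decreasing.
There is no critical point below theta=-7, and f' keeps the same sign, so the iterate runs off to −∞.

diverges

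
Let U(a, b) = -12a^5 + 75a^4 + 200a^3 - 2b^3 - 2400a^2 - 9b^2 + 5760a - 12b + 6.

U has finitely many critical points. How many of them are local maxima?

U separates as a function of a plus a function of b, so ∇U=0 decouples.
∂U/∂a = -60(a - 4)(a - 3)(a - 2)(a + 4) = 0 at a ∈ {-4, 2, 3, 4}; ∂U/∂b = -6(b + 1)(b + 2) = 0 at b ∈ {-2, -1}.
The Hessian is diagonal: diag(U_aa, U_bb). Second derivatives: U_aa(-4)=20160, U_aa(2)=-720, U_aa(3)=420, U_aa(4)=-960; U_bb(-2)=6, U_bb(-1)=-6.
Local maxima occur where both diagonal entries negative: (2, -1), (4, -1). Count: 2.

2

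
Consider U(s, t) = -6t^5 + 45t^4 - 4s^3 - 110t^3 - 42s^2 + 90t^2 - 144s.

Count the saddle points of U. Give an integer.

4

U separates as a function of s plus a function of t, so ∇U=0 decouples.
∂U/∂s = -12(s + 3)(s + 4) = 0 at s ∈ {-4, -3}; ∂U/∂t = -30t(t - 3)(t - 2)(t - 1) = 0 at t ∈ {0, 1, 2, 3}.
The Hessian is diagonal: diag(U_ss, U_tt). Second derivatives: U_ss(-4)=12, U_ss(-3)=-12; U_tt(0)=180, U_tt(1)=-60, U_tt(2)=60, U_tt(3)=-180.
Saddle points occur where the two diagonal entries have opposite signs: (-4, 1), (-4, 3), (-3, 0), (-3, 2). Count: 4.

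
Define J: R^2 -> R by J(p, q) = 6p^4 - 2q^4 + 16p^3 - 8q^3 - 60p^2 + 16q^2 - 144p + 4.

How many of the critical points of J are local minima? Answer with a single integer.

2

J separates as a function of p plus a function of q, so ∇J=0 decouples.
∂J/∂p = 24(p - 2)(p + 1)(p + 3) = 0 at p ∈ {-3, -1, 2}; ∂J/∂q = -8q(q - 1)(q + 4) = 0 at q ∈ {-4, 0, 1}.
The Hessian is diagonal: diag(J_pp, J_qq). Second derivatives: J_pp(-3)=240, J_pp(-1)=-144, J_pp(2)=360; J_qq(-4)=-160, J_qq(0)=32, J_qq(1)=-40.
Local minima occur where both diagonal entries positive: (-3, 0), (2, 0). Count: 2.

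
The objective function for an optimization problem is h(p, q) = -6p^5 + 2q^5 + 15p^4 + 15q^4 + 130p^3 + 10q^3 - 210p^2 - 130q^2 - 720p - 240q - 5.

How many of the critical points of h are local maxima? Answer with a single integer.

4

h separates as a function of p plus a function of q, so ∇h=0 decouples.
∂h/∂p = -30(p - 4)(p - 2)(p + 1)(p + 3) = 0 at p ∈ {-3, -1, 2, 4}; ∂h/∂q = 10(q - 2)(q + 1)(q + 3)(q + 4) = 0 at q ∈ {-4, -3, -1, 2}.
The Hessian is diagonal: diag(h_pp, h_qq). Second derivatives: h_pp(-3)=2100, h_pp(-1)=-900, h_pp(2)=900, h_pp(4)=-2100; h_qq(-4)=-180, h_qq(-3)=100, h_qq(-1)=-180, h_qq(2)=900.
Local maxima occur where both diagonal entries negative: (-1, -4), (-1, -1), (4, -4), (4, -1). Count: 4.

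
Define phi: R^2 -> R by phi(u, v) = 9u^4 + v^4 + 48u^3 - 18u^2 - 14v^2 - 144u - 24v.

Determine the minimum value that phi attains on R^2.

phi(u,v) separates as P(u) + Q(v), so its minimum is min P + min Q.
P'(u) = 36(u - 1)(u + 1)(u + 4) vanishes at u ∈ {-4, -1, 1}; Q'(v) = 4(v - 3)(v + 1)(v + 2) vanishes at v ∈ {-2, -1, 3}.
Local minima of P (where P''>0): P(-4)=-480, P(1)=-105. Local minima of Q: Q(-2)=8, Q(3)=-117.
So the global minimum of phi is P(-4) + Q(3) = -480 − 117 = -597, attained at (-4, 3).

-597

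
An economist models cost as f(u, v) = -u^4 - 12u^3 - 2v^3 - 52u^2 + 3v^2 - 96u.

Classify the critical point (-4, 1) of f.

local maximum

The mixed partial ∂²f/∂u∂v is 0, so the Hessian at any point is diag(f_uu, f_vv) = diag(-4(3u^2 + 18u + 26), 6(-2v + 1)).
At (-4, 1): H = diag(-8, -6).
Both eigenvalues are negative, so H is negative definite: a local maximum.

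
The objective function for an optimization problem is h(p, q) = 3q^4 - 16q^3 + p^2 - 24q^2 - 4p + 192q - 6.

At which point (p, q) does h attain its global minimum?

(2, -2)

h(p,q) separates as A(p) + B(q) − 6, so its minimum is min A + min B − 6.
A'(p) = 2p - 4 vanishes at p ∈ {2}; B'(q) = 12(q - 4)(q - 2)(q + 2) vanishes at q ∈ {-2, 2, 4}.
Local minima of A (where A''>0): A(2)=-4. Local minima of B: B(-2)=-304, B(4)=128.
So the global minimum of h is A(2) + B(-2) − 6 = -4 − 304 − 6 = -314, attained at (2, -2).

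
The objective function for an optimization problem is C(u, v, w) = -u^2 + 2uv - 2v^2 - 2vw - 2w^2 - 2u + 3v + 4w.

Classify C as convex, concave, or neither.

C is quadratic, so its Hessian is the constant matrix H = [[-2, 2, 0], [2, -4, -2], [0, -2, -4]].
Leading principal minors: -2, 4, -8.
Signs alternate −, +, − ⇒ H ≺ 0 ⇒ concave.

concave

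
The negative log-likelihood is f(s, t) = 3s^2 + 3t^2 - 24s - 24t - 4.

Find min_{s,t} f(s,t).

-100

f(s,t) separates as P(s) + Q(t) − 4, so its minimum is min P + min Q − 4.
P'(s) = 6s - 24 vanishes at s ∈ {4}; Q'(t) = 6(t - 4) vanishes at t ∈ {4}.
Local minima of P (where P''>0): P(4)=-48. Local minima of Q: Q(4)=-48.
So the global minimum of f is P(4) + Q(4) − 4 = -48 − 48 − 4 = -100, attained at (4, 4).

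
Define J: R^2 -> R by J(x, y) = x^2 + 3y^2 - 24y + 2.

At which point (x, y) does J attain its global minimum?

J(x,y) separates as P(x) + Q(y) + 2, so its minimum is min P + min Q + 2.
P'(x) = 2x vanishes at x ∈ {0}; Q'(y) = 6y - 24 vanishes at y ∈ {4}.
Local minima of P (where P''>0): P(0)=0. Local minima of Q: Q(4)=-48.
So the global minimum of J is P(0) + Q(4) + 2 = 0 − 48 + 2 = -46, attained at (0, 4).

(0, 4)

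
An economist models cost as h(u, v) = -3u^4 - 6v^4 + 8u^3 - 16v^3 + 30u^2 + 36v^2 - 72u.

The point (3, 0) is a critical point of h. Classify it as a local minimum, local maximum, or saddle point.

The mixed partial ∂²h/∂u∂v is 0, so the Hessian at any point is diag(h_uu, h_vv) = diag(12(-3u^2 + 4u + 5), 24(-3v^2 - 4v + 3)).
At (3, 0): H = diag(-120, 72).
The eigenvalues have opposite signs, so H is indefinite: a saddle point.

saddle point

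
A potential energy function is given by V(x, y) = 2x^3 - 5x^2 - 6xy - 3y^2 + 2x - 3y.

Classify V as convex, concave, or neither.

neither

The term 2x^3 is cubic, so the Hessian is not constant.
∂²V/∂x² = 12x - 10, which takes both signs as x varies (negative for sufficiently negative x). A diagonal entry of the Hessian changing sign means the Hessian is neither positive- nor negative-semidefinite on all of R^2.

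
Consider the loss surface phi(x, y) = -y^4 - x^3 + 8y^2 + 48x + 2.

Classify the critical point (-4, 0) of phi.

The mixed partial ∂²phi/∂x∂y is 0, so the Hessian at any point is diag(phi_xx, phi_yy) = diag(-6x, 4(-3y^2 + 4)).
At (-4, 0): H = diag(24, 16).
Both eigenvalues are positive, so H is positive definite: a local minimum.

local minimum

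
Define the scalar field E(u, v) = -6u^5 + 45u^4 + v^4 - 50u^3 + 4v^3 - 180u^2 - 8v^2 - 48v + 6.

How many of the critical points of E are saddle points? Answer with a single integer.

6

E separates as a function of u plus a function of v, so ∇E=0 decouples.
∂E/∂u = -30u(u - 4)(u - 3)(u + 1) = 0 at u ∈ {-1, 0, 3, 4}; ∂E/∂v = 4(v - 2)(v + 2)(v + 3) = 0 at v ∈ {-3, -2, 2}.
The Hessian is diagonal: diag(E_uu, E_vv). Second derivatives: E_uu(-1)=600, E_uu(0)=-360, E_uu(3)=360, E_uu(4)=-600; E_vv(-3)=20, E_vv(-2)=-16, E_vv(2)=80.
Saddle points occur where the two diagonal entries have opposite signs: (-1, -2), (0, -3), (0, 2), (3, -2), (4, -3), (4, 2). Count: 6.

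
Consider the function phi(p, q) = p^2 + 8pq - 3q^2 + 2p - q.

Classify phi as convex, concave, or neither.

phi is quadratic, so its Hessian is the constant matrix H = [[2, 8], [8, -6]].
det(H) = -76, tr(H) = -4.
det(H) < 0, so H is indefinite: neither convex nor concave.

neither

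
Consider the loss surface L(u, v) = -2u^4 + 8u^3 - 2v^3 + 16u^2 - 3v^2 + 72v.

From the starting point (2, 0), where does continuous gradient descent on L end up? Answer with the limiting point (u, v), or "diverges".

L is separable, so gradient descent decouples: u follows -∂L/∂u, v follows -∂L/∂v.
∂L/∂u = -8u(u - 4)(u + 1); at u=2 this is 96, so u decreases.
∂L/∂v = -6(v - 3)(v + 4); at v=0 this is 72, so v decreases.
u converges to its nearest critical value 0 (a local min of the u-part); v converges to -4. The iterate converges to (0, -4).

(0, -4)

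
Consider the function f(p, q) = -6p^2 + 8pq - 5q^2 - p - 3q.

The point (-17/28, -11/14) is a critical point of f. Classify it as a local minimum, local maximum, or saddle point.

local maximum

The Hessian of f is constant: H = [[-12, 8], [8, -10]].
det(H) = (-12)·(-10) − 8² = 56.
det(H) > 0 and tr(H) = -22 < 0, so H is negative definite and the point is a local maximum.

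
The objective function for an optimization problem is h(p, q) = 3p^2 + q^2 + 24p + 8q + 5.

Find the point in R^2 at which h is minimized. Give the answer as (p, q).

h(p,q) separates as A(p) + B(q) + 5, so its minimum is min A + min B + 5.
A'(p) = 6p + 24 vanishes at p ∈ {-4}; B'(q) = 2q + 8 vanishes at q ∈ {-4}.
Local minima of A (where A''>0): A(-4)=-48. Local minima of B: B(-4)=-16.
So the global minimum of h is A(-4) + B(-4) + 5 = -48 − 16 + 5 = -59, attained at (-4, -4).

(-4, -4)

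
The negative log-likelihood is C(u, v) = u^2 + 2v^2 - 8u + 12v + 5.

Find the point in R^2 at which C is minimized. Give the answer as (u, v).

C(u,v) separates as P(u) + Q(v) + 5, so its minimum is min P + min Q + 5.
P'(u) = 2u - 8 vanishes at u ∈ {4}; Q'(v) = 4v + 12 vanishes at v ∈ {-3}.
Local minima of P (where P''>0): P(4)=-16. Local minima of Q: Q(-3)=-18.
So the global minimum of C is P(4) + Q(-3) + 5 = -16 − 18 + 5 = -29, attained at (4, -3).

(4, -3)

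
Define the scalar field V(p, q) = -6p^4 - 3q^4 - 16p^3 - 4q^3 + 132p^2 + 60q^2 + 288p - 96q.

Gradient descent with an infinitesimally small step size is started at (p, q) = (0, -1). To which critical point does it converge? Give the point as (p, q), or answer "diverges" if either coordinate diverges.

(-1, 1)

V is separable, so gradient descent decouples: p follows -∂V/∂p, q follows -∂V/∂q.
∂V/∂p = -24(p - 3)(p + 1)(p + 4); at p=0 this is 288, so p decreases.
∂V/∂q = -12(q - 2)(q - 1)(q + 4); at q=-1 this is -216, so q increases.
p converges to its nearest critical value -1 (a local min of the p-part); q converges to 1. The iterate converges to (-1, 1).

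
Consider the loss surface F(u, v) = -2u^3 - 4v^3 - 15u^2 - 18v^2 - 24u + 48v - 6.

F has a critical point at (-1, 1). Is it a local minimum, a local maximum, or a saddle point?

The mixed partial ∂²F/∂u∂v is 0, so the Hessian at any point is diag(F_uu, F_vv) = diag(-6(2u + 5), -12(2v + 3)).
At (-1, 1): H = diag(-18, -60).
Both eigenvalues are negative, so H is negative definite: a local maximum.

local maximum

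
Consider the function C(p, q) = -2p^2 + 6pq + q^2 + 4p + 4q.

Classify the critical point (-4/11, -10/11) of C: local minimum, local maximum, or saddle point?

The Hessian of C is constant: H = [[-4, 6], [6, 2]].
det(H) = (-4)·2 − 6² = -44.
Since det(H) < 0, H is indefinite and the critical point is a saddle point.

saddle point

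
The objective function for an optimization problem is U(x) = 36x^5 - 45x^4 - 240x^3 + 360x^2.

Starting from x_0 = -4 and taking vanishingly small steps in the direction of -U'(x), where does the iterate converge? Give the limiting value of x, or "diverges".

diverges

U'(x) = 180x(x - 2)(x - 1)(x + 2), so U'(-4) = 43200.
Gradient descent moves in the -U' direction, i.e. x is decreasing.
There is no critical point below x=-4, and U' keeps the same sign, so the iterate runs off to −∞.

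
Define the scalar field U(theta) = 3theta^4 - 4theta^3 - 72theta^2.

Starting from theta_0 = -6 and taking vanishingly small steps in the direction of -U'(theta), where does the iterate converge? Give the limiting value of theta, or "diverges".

-3

U'(theta) = 12theta(theta - 4)(theta + 3), so U'(-6) = -2160.
Gradient descent moves in the -U' direction, i.e. theta is increasing.
The nearest critical point in that direction is theta = -3, where U'' = 252 > 0 (a local minimum). The iterate converges there.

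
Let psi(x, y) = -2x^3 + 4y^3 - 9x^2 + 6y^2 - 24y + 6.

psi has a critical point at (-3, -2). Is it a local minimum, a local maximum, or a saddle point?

The mixed partial ∂²psi/∂x∂y is 0, so the Hessian at any point is diag(psi_xx, psi_yy) = diag(-6(2x + 3), 12(2y + 1)).
At (-3, -2): H = diag(18, -36).
The eigenvalues have opposite signs, so H is indefinite: a saddle point.

saddle point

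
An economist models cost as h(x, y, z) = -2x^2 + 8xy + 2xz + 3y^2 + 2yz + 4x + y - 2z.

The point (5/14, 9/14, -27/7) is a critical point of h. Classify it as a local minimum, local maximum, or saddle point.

The Hessian is constant: H = [[-4, 8, 2], [8, 6, 2], [2, 2, 0]].
Leading principal minors: Δ₁ = -4, Δ₂ = -88, Δ₃ = 56.
The minors fit neither the all-positive nor the alternating-sign pattern, so H is indefinite: a saddle point.

saddle point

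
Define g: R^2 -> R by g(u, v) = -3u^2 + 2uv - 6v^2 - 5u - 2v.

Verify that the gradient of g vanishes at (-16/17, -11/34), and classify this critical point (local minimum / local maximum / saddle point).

∇g = (-6u + 2v - 5, 2u - 12v - 2); substituting (-16/17, -11/34) gives ∇g = (0, 0), so (-16/17, -11/34) is indeed a critical point.
The Hessian of g is constant: H = [[-6, 2], [2, -12]].
det(H) = (-6)·(-12) − 2² = 68.
det(H) > 0 and tr(H) = -18 < 0, so H is negative definite and the point is a local maximum.

local maximum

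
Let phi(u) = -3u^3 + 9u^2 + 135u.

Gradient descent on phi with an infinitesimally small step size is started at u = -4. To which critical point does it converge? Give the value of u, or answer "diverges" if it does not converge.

phi'(u) = -9(u - 5)(u + 3), so phi'(-4) = -81.
Gradient descent moves in the -phi' direction, i.e. u is increasing.
The nearest critical point in that direction is u = -3, where phi'' = 72 > 0 (a local minimum). The iterate converges there.

-3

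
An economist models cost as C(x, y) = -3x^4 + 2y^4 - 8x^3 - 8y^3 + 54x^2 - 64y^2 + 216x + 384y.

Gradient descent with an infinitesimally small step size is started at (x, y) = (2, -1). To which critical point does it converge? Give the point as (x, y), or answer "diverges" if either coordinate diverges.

(-2, -4)

C is separable, so gradient descent decouples: x follows -∂C/∂x, y follows -∂C/∂y.
∂C/∂x = -12(x - 3)(x + 2)(x + 3); at x=2 this is 240, so x decreases.
∂C/∂y = 8(y - 4)(y - 3)(y + 4); at y=-1 this is 480, so y decreases.
x converges to its nearest critical value -2 (a local min of the x-part); y converges to -4. The iterate converges to (-2, -4).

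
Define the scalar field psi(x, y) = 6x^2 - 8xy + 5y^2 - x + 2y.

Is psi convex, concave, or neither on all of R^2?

convex

psi is quadratic, so its Hessian is the constant matrix H = [[12, -8], [-8, 10]].
det(H) = 56, tr(H) = 22.
det(H) > 0 and tr(H) > 0, so H is positive definite everywhere: convex.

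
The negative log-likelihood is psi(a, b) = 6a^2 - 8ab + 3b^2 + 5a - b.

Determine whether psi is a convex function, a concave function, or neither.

psi is quadratic, so its Hessian is the constant matrix H = [[12, -8], [-8, 6]].
det(H) = 8, tr(H) = 18.
det(H) > 0 and tr(H) > 0, so H is positive definite everywhere: convex.

convex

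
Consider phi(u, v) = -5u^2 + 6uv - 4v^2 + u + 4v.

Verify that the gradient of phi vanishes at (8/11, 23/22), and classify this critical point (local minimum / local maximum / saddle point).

local maximum

∇phi = (-10u + 6v + 1, 6u - 8v + 4); substituting (8/11, 23/22) gives ∇phi = (0, 0), so (8/11, 23/22) is indeed a critical point.
The Hessian of phi is constant: H = [[-10, 6], [6, -8]].
det(H) = (-10)·(-8) − 6² = 44.
det(H) > 0 and tr(H) = -18 < 0, so H is negative definite and the point is a local maximum.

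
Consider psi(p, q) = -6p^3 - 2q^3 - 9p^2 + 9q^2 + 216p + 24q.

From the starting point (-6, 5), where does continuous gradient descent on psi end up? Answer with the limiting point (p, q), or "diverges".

diverges

psi is separable, so gradient descent decouples: p follows -∂psi/∂p, q follows -∂psi/∂q.
∂psi/∂p = -18(p - 3)(p + 4); at p=-6 this is -324, so p increases.
∂psi/∂q = -6(q - 4)(q + 1); at q=5 this is -36, so q increases.
The q-coordinate has no critical point in that direction and runs off to infinity.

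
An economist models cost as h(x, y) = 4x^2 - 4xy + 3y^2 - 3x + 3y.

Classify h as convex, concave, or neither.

convex

h is quadratic, so its Hessian is the constant matrix H = [[8, -4], [-4, 6]].
det(H) = 32, tr(H) = 14.
det(H) > 0 and tr(H) > 0, so H is positive definite everywhere: convex.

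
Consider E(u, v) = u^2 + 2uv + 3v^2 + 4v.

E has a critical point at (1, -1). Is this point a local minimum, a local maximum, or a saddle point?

The Hessian of E is constant: H = [[2, 2], [2, 6]].
det(H) = 2·6 − 2² = 8.
det(H) > 0 and tr(H) = 8 > 0, so H is positive definite and the point is a local minimum.

local minimum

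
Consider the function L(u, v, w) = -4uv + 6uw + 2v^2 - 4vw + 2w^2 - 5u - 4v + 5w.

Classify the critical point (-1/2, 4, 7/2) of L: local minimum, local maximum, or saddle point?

saddle point

The Hessian is constant: H = [[0, -4, 6], [-4, 4, -4], [6, -4, 4]].
Leading principal minors: Δ₁ = 0, Δ₂ = -16, Δ₃ = -16.
The minors fit neither the all-positive nor the alternating-sign pattern, so H is indefinite: a saddle point.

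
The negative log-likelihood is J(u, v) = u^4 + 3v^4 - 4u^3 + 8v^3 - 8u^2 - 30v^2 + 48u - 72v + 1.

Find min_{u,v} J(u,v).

J(u,v) separates as P(u) + Q(v) + 1, so its minimum is min P + min Q + 1.
P'(u) = 4(u - 3)(u - 2)(u + 2) vanishes at u ∈ {-2, 2, 3}; Q'(v) = 12(v - 2)(v + 1)(v + 3) vanishes at v ∈ {-3, -1, 2}.
Local minima of P (where P''>0): P(-2)=-80, P(3)=45. Local minima of Q: Q(-3)=-27, Q(2)=-152.
So the global minimum of J is P(-2) + Q(2) + 1 = -80 − 152 + 1 = -231, attained at (-2, 2).

-231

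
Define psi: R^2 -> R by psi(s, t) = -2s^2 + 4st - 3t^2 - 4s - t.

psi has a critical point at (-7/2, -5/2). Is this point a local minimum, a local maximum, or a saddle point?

local maximum

The Hessian of psi is constant: H = [[-4, 4], [4, -6]].
det(H) = (-4)·(-6) − 4² = 8.
det(H) > 0 and tr(H) = -10 < 0, so H is negative definite and the point is a local maximum.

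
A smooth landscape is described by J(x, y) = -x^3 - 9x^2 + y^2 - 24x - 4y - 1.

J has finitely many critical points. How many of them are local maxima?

0

J separates as a function of x plus a function of y, so ∇J=0 decouples.
∂J/∂x = -3(x + 2)(x + 4) = 0 at x ∈ {-4, -2}; ∂J/∂y = 2(y - 2) = 0 at y ∈ {2}.
The Hessian is diagonal: diag(J_xx, J_yy). Second derivatives: J_xx(-4)=6, J_xx(-2)=-6; J_yy(2)=2.
Local maxima occur where both diagonal entries negative: none. Count: 0.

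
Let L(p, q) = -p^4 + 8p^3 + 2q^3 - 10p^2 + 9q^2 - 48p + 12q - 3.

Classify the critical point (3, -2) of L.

saddle point

The mixed partial ∂²L/∂p∂q is 0, so the Hessian at any point is diag(L_pp, L_qq) = diag(4(-3p^2 + 12p - 5), 6(2q + 3)).
At (3, -2): H = diag(16, -6).
The eigenvalues have opposite signs, so H is indefinite: a saddle point.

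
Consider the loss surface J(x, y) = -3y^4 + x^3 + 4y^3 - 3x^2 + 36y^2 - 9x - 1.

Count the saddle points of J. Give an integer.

J separates as a function of x plus a function of y, so ∇J=0 decouples.
∂J/∂x = 3(x - 3)(x + 1) = 0 at x ∈ {-1, 3}; ∂J/∂y = -12y(y - 3)(y + 2) = 0 at y ∈ {-2, 0, 3}.
The Hessian is diagonal: diag(J_xx, J_yy). Second derivatives: J_xx(-1)=-12, J_xx(3)=12; J_yy(-2)=-120, J_yy(0)=72, J_yy(3)=-180.
Saddle points occur where the two diagonal entries have opposite signs: (-1, 0), (3, -2), (3, 3). Count: 3.

3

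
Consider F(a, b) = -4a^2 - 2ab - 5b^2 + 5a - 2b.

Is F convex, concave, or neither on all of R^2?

F is quadratic, so its Hessian is the constant matrix H = [[-8, -2], [-2, -10]].
det(H) = 76, tr(H) = -18.
det(H) > 0 and tr(H) < 0, so H is negative definite everywhere: concave.

concave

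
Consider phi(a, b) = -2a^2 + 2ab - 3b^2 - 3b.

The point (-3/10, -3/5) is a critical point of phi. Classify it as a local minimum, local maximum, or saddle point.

local maximum

The Hessian of phi is constant: H = [[-4, 2], [2, -6]].
det(H) = (-4)·(-6) − 2² = 20.
det(H) > 0 and tr(H) = -10 < 0, so H is negative definite and the point is a local maximum.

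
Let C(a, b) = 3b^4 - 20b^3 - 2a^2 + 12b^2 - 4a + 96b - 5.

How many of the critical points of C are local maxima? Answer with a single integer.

C separates as a function of a plus a function of b, so ∇C=0 decouples.
∂C/∂a = -4(a + 1) = 0 at a ∈ {-1}; ∂C/∂b = 12(b - 4)(b - 2)(b + 1) = 0 at b ∈ {-1, 2, 4}.
The Hessian is diagonal: diag(C_aa, C_bb). Second derivatives: C_aa(-1)=-4; C_bb(-1)=180, C_bb(2)=-72, C_bb(4)=120.
Local maxima occur where both diagonal entries negative: (-1, 2). Count: 1.

1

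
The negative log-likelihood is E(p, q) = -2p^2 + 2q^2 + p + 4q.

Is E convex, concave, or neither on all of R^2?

neither

E is quadratic, so its Hessian is the constant matrix H = [[-4, 0], [0, 4]].
det(H) = -16, tr(H) = 0.
det(H) < 0, so H is indefinite: neither convex nor concave.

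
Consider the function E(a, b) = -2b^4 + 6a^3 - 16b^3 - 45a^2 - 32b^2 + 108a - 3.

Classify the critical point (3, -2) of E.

The mixed partial ∂²E/∂a∂b is 0, so the Hessian at any point is diag(E_aa, E_bb) = diag(18(2a - 5), -8(3b^2 + 12b + 8)).
At (3, -2): H = diag(18, 32).
Both eigenvalues are positive, so H is positive definite: a local minimum.

local minimum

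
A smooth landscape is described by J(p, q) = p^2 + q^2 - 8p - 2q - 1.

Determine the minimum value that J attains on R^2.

-18

J(p,q) separates as A(p) + B(q) − 1, so its minimum is min A + min B − 1.
A'(p) = 2p - 8 vanishes at p ∈ {4}; B'(q) = 2q - 2 vanishes at q ∈ {1}.
Local minima of A (where A''>0): A(4)=-16. Local minima of B: B(1)=-1.
So the global minimum of J is A(4) + B(1) − 1 = -16 − 1 − 1 = -18, attained at (4, 1).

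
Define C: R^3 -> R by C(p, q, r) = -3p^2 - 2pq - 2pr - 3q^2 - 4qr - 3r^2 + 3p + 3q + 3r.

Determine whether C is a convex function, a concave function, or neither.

concave

C is quadratic, so its Hessian is the constant matrix H = [[-6, -2, -2], [-2, -6, -4], [-2, -4, -6]].
Leading principal minors: -6, 32, -104.
Signs alternate −, +, − ⇒ H ≺ 0 ⇒ concave.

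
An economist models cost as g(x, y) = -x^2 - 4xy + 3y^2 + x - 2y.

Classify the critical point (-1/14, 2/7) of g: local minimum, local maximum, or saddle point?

saddle point

The Hessian of g is constant: H = [[-2, -4], [-4, 6]].
det(H) = (-2)·6 − (-4)² = -28.
Since det(H) < 0, H is indefinite and the critical point is a saddle point.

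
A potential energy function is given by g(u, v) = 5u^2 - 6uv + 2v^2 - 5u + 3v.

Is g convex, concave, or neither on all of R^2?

convex

g is quadratic, so its Hessian is the constant matrix H = [[10, -6], [-6, 4]].
det(H) = 4, tr(H) = 14.
det(H) > 0 and tr(H) > 0, so H is positive definite everywhere: convex.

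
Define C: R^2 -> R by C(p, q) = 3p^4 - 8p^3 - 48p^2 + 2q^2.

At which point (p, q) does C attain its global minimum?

(4, 0)

C(p,q) separates as A(p) + B(q), so its minimum is min A + min B.
A'(p) = 12p(p - 4)(p + 2) vanishes at p ∈ {-2, 0, 4}; B'(q) = 4q vanishes at q ∈ {0}.
Local minima of A (where A''>0): A(-2)=-80, A(4)=-512. Local minima of B: B(0)=0.
So the global minimum of C is A(4) + B(0) = -512 + 0 = -512, attained at (4, 0).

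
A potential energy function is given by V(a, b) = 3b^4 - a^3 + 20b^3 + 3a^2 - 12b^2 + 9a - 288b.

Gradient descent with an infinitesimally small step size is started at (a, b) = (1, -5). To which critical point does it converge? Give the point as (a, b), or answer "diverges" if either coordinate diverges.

(-1, -4)

V is separable, so gradient descent decouples: a follows -∂V/∂a, b follows -∂V/∂b.
∂V/∂a = -3(a - 3)(a + 1); at a=1 this is 12, so a decreases.
∂V/∂b = 12(b - 2)(b + 3)(b + 4); at b=-5 this is -168, so b increases.
a converges to its nearest critical value -1 (a local min of the a-part); b converges to -4. The iterate converges to (-1, -4).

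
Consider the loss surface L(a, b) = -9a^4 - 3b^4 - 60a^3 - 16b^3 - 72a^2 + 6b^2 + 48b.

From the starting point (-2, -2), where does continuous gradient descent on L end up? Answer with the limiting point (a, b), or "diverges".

(-1, -1)

L is separable, so gradient descent decouples: a follows -∂L/∂a, b follows -∂L/∂b.
∂L/∂a = -36a(a + 1)(a + 4); at a=-2 this is -144, so a increases.
∂L/∂b = -12(b - 1)(b + 1)(b + 4); at b=-2 this is -72, so b increases.
a converges to its nearest critical value -1 (a local min of the a-part); b converges to -1. The iterate converges to (-1, -1).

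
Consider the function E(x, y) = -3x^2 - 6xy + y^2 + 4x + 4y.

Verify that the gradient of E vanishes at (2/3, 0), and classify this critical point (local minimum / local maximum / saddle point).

saddle point

∇E = (-6x - 6y + 4, -6x + 2y + 4); substituting (2/3, 0) gives ∇E = (0, 0), so (2/3, 0) is indeed a critical point.
The Hessian of E is constant: H = [[-6, -6], [-6, 2]].
det(H) = (-6)·2 − (-6)² = -48.
Since det(H) < 0, H is indefinite and the critical point is a saddle point.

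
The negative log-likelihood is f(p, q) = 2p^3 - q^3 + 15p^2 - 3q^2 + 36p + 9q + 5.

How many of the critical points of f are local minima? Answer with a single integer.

1

f separates as a function of p plus a function of q, so ∇f=0 decouples.
∂f/∂p = 6(p + 2)(p + 3) = 0 at p ∈ {-3, -2}; ∂f/∂q = -3(q - 1)(q + 3) = 0 at q ∈ {-3, 1}.
The Hessian is diagonal: diag(f_pp, f_qq). Second derivatives: f_pp(-3)=-6, f_pp(-2)=6; f_qq(-3)=12, f_qq(1)=-12.
Local minima occur where both diagonal entries positive: (-2, -3). Count: 1.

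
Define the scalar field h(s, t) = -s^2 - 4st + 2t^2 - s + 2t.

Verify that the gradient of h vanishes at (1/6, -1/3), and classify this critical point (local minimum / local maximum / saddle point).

saddle point

∇h = (-2s - 4t - 1, -4s + 4t + 2); substituting (1/6, -1/3) gives ∇h = (0, 0), so (1/6, -1/3) is indeed a critical point.
The Hessian of h is constant: H = [[-2, -4], [-4, 4]].
det(H) = (-2)·4 − (-4)² = -24.
Since det(H) < 0, H is indefinite and the critical point is a saddle point.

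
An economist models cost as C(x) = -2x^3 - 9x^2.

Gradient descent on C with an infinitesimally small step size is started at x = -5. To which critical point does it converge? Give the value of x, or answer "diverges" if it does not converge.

C'(x) = -6x(x + 3), so C'(-5) = -60.
Gradient descent moves in the -C' direction, i.e. x is increasing.
The nearest critical point in that direction is x = -3, where C'' = 18 > 0 (a local minimum). The iterate converges there.

-3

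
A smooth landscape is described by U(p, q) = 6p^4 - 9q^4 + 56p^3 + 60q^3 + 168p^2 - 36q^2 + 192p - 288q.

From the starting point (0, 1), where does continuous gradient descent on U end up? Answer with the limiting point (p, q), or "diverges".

(-1, 2)

U is separable, so gradient descent decouples: p follows -∂U/∂p, q follows -∂U/∂q.
∂U/∂p = 24(p + 1)(p + 2)(p + 4); at p=0 this is 192, so p decreases.
∂U/∂q = -36(q - 4)(q - 2)(q + 1); at q=1 this is -216, so q increases.
p converges to its nearest critical value -1 (a local min of the p-part); q converges to 2. The iterate converges to (-1, 2).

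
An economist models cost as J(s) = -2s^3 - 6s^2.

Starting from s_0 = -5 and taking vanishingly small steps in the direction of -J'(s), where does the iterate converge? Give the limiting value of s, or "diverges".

J'(s) = -6s(s + 2), so J'(-5) = -90.
Gradient descent moves in the -J' direction, i.e. s is increasing.
The nearest critical point in that direction is s = -2, where J'' = 12 > 0 (a local minimum). The iterate converges there.

-2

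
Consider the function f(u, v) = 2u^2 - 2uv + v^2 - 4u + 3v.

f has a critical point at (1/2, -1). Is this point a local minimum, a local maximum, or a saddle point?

local minimum

The Hessian of f is constant: H = [[4, -2], [-2, 2]].
det(H) = 4·2 − (-2)² = 4.
det(H) > 0 and tr(H) = 6 > 0, so H is positive definite and the point is a local minimum.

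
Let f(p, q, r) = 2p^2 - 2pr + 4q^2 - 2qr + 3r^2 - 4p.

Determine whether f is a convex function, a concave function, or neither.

convex

f is quadratic, so its Hessian is the constant matrix H = [[4, 0, -2], [0, 8, -2], [-2, -2, 6]].
Leading principal minors: 4, 32, 144.
All positive ⇒ H ≻ 0 ⇒ convex.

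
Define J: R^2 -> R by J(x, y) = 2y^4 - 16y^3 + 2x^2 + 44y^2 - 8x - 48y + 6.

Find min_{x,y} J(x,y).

-20

J(x,y) separates as P(x) + Q(y) + 6, so its minimum is min P + min Q + 6.
P'(x) = 4x - 8 vanishes at x ∈ {2}; Q'(y) = 8(y - 3)(y - 2)(y - 1) vanishes at y ∈ {1, 2, 3}.
Local minima of P (where P''>0): P(2)=-8. Local minima of Q: Q(1)=-18, Q(3)=-18.
So the global minimum of J is P(2) + Q(1) + 6 = -8 − 18 + 6 = -20, attained at (2, 1).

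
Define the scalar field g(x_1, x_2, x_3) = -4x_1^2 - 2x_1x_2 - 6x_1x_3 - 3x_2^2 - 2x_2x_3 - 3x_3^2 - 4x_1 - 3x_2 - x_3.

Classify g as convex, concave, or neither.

concave

g is quadratic, so its Hessian is the constant matrix H = [[-8, -2, -6], [-2, -6, -2], [-6, -2, -6]].
Leading principal minors: -8, 44, -64.
Signs alternate −, +, − ⇒ H ≺ 0 ⇒ concave.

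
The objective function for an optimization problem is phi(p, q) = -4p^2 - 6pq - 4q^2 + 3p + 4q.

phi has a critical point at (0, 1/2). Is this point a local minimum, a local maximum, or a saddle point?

local maximum

The Hessian of phi is constant: H = [[-8, -6], [-6, -8]].
det(H) = (-8)·(-8) − (-6)² = 28.
det(H) > 0 and tr(H) = -16 < 0, so H is negative definite and the point is a local maximum.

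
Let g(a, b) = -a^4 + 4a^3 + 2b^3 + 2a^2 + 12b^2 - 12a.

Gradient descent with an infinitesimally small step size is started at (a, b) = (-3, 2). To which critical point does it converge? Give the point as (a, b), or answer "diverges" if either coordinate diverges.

diverges

g is separable, so gradient descent decouples: a follows -∂g/∂a, b follows -∂g/∂b.
∂g/∂a = -4(a - 3)(a - 1)(a + 1); at a=-3 this is 192, so a decreases.
∂g/∂b = 6b(b + 4); at b=2 this is 72, so b decreases.
The a-coordinate has no critical point in that direction and runs off to infinity.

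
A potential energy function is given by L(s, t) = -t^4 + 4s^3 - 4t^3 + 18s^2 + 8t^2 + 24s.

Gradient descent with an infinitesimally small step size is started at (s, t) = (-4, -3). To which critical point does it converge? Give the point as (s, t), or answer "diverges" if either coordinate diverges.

diverges

L is separable, so gradient descent decouples: s follows -∂L/∂s, t follows -∂L/∂t.
∂L/∂s = 12(s + 1)(s + 2); at s=-4 this is 72, so s decreases.
∂L/∂t = -4t(t - 1)(t + 4); at t=-3 this is -48, so t increases.
The s-coordinate has no critical point in that direction and runs off to infinity.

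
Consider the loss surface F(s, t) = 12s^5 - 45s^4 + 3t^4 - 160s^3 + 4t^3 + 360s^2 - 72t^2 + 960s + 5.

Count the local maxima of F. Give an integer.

2

F separates as a function of s plus a function of t, so ∇F=0 decouples.
∂F/∂s = 60(s - 4)(s - 2)(s + 1)(s + 2) = 0 at s ∈ {-2, -1, 2, 4}; ∂F/∂t = 12t(t - 3)(t + 4) = 0 at t ∈ {-4, 0, 3}.
The Hessian is diagonal: diag(F_ss, F_tt). Second derivatives: F_ss(-2)=-1440, F_ss(-1)=900, F_ss(2)=-1440, F_ss(4)=3600; F_tt(-4)=336, F_tt(0)=-144, F_tt(3)=252.
Local maxima occur where both diagonal entries negative: (-2, 0), (2, 0). Count: 2.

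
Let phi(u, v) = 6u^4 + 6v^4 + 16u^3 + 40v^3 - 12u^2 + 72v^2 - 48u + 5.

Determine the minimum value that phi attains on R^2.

-33

phi(u,v) separates as P(u) + Q(v) + 5, so its minimum is min P + min Q + 5.
P'(u) = 24(u - 1)(u + 1)(u + 2) vanishes at u ∈ {-2, -1, 1}; Q'(v) = 24v(v + 2)(v + 3) vanishes at v ∈ {-3, -2, 0}.
Local minima of P (where P''>0): P(-2)=16, P(1)=-38. Local minima of Q: Q(-3)=54, Q(0)=0.
So the global minimum of phi is P(1) + Q(0) + 5 = -38 + 0 + 5 = -33, attained at (1, 0).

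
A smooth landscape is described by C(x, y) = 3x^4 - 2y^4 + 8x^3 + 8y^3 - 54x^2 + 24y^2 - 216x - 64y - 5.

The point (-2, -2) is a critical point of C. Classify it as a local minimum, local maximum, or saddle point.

The mixed partial ∂²C/∂x∂y is 0, so the Hessian at any point is diag(C_xx, C_yy) = diag(12(3x^2 + 4x - 9), 24(-y^2 + 2y + 2)).
At (-2, -2): H = diag(-60, -144).
Both eigenvalues are negative, so H is negative definite: a local maximum.

local maximum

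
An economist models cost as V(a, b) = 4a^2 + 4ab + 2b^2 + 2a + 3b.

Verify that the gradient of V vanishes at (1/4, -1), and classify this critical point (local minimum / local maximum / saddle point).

∇V = (8a + 4b + 2, 4a + 4b + 3); substituting (1/4, -1) gives ∇V = (0, 0), so (1/4, -1) is indeed a critical point.
The Hessian of V is constant: H = [[8, 4], [4, 4]].
det(H) = 8·4 − 4² = 16.
det(H) > 0 and tr(H) = 12 > 0, so H is positive definite and the point is a local minimum.

local minimum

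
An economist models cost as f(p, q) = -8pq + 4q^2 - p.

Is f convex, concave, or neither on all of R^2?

neither

f is quadratic, so its Hessian is the constant matrix H = [[0, -8], [-8, 8]].
det(H) = -64, tr(H) = 8.
det(H) < 0, so H is indefinite: neither convex nor concave.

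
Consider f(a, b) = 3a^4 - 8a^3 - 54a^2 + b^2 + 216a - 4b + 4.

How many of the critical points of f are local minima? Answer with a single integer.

2

f separates as a function of a plus a function of b, so ∇f=0 decouples.
∂f/∂a = 12(a - 3)(a - 2)(a + 3) = 0 at a ∈ {-3, 2, 3}; ∂f/∂b = 2(b - 2) = 0 at b ∈ {2}.
The Hessian is diagonal: diag(f_aa, f_bb). Second derivatives: f_aa(-3)=360, f_aa(2)=-60, f_aa(3)=72; f_bb(2)=2.
Local minima occur where both diagonal entries positive: (-3, 2), (3, 2). Count: 2.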